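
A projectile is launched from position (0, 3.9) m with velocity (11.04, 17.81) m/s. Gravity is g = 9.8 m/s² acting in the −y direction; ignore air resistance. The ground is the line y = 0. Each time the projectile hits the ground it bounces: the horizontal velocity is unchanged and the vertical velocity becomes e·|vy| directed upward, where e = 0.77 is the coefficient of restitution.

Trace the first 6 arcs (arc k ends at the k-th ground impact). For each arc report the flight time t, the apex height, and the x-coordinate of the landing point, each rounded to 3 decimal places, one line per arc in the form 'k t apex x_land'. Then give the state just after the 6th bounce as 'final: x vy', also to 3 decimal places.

1 3.842 20.083 42.414
2 3.118 11.907 76.834
3 2.401 7.060 103.338
4 1.849 4.186 123.745
5 1.423 2.482 139.459
6 1.096 1.471 151.559
final: 151.559 4.135

Arc 1: start y=3.900, vy=17.810 → t=3.842, apex=20.083, x_land=42.414, impact vy=-19.840
  bounce: vy ← 0.77·19.840 = 15.277
Arc 2: start y=0.000, vy=15.277 → t=3.118, apex=11.907, x_land=76.834, impact vy=-15.277
  bounce: vy ← 0.77·15.277 = 11.763
Arc 3: start y=0.000, vy=11.763 → t=2.401, apex=7.060, x_land=103.338, impact vy=-11.763
  bounce: vy ← 0.77·11.763 = 9.058
Arc 4: start y=0.000, vy=9.058 → t=1.849, apex=4.186, x_land=123.745, impact vy=-9.058
  bounce: vy ← 0.77·9.058 = 6.974
Arc 5: start y=0.000, vy=6.974 → t=1.423, apex=2.482, x_land=139.459, impact vy=-6.974
  bounce: vy ← 0.77·6.974 = 5.370
Arc 6: start y=0.000, vy=5.370 → t=1.096, apex=1.471, x_land=151.559, impact vy=-5.370
  bounce: vy ← 0.77·5.370 = 4.135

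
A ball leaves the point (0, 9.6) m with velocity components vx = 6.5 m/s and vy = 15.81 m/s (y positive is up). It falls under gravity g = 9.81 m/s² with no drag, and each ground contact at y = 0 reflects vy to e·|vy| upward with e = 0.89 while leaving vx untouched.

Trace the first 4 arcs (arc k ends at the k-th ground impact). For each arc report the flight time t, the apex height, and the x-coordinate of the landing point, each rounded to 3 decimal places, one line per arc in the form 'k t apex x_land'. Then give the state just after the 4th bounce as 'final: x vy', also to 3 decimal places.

Arc 1: start y=9.600, vy=15.810 → t=3.746, apex=22.340, x_land=24.347, impact vy=-20.936
  bounce: vy ← 0.89·20.936 = 18.633
Arc 2: start y=0.000, vy=18.633 → t=3.799, apex=17.695, x_land=49.039, impact vy=-18.633
  bounce: vy ← 0.89·18.633 = 16.583
Arc 3: start y=0.000, vy=16.583 → t=3.381, apex=14.017, x_land=71.015, impact vy=-16.583
  bounce: vy ← 0.89·16.583 = 14.759
Arc 4: start y=0.000, vy=14.759 → t=3.009, apex=11.102, x_land=90.573, impact vy=-14.759
  bounce: vy ← 0.89·14.759 = 13.136

1 3.746 22.340 24.347
2 3.799 17.695 49.039
3 3.381 14.017 71.015
4 3.009 11.102 90.573
final: 90.573 13.136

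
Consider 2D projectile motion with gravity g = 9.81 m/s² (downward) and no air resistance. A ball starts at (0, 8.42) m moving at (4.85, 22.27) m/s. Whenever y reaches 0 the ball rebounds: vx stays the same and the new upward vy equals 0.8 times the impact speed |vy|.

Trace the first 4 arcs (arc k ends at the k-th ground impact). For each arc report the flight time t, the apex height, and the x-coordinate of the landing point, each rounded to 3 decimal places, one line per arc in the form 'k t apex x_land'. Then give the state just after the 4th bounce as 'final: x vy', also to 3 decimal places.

Arc 1: start y=8.420, vy=22.270 → t=4.891, apex=33.698, x_land=23.722, impact vy=-25.713
  bounce: vy ← 0.8·25.713 = 20.570
Arc 2: start y=0.000, vy=20.570 → t=4.194, apex=21.567, x_land=44.062, impact vy=-20.570
  bounce: vy ← 0.8·20.570 = 16.456
Arc 3: start y=0.000, vy=16.456 → t=3.355, apex=13.803, x_land=60.334, impact vy=-16.456
  bounce: vy ← 0.8·16.456 = 13.165
Arc 4: start y=0.000, vy=13.165 → t=2.684, apex=8.834, x_land=73.351, impact vy=-13.165
  bounce: vy ← 0.8·13.165 = 10.532

1 4.891 33.698 23.722
2 4.194 21.567 44.062
3 3.355 13.803 60.334
4 2.684 8.834 73.351
final: 73.351 10.532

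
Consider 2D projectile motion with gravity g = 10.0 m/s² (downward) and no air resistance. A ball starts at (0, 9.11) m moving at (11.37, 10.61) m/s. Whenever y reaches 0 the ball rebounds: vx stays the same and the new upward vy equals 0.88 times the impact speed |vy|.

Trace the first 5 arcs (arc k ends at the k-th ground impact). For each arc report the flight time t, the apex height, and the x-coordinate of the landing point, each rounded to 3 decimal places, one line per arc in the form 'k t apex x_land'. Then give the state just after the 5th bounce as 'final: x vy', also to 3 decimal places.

Arc 1: start y=9.110, vy=10.610 → t=2.778, apex=14.739, x_land=31.585, impact vy=-17.169
  bounce: vy ← 0.88·17.169 = 15.109
Arc 2: start y=0.000, vy=15.109 → t=3.022, apex=11.414, x_land=65.942, impact vy=-15.109
  bounce: vy ← 0.88·15.109 = 13.296
Arc 3: start y=0.000, vy=13.296 → t=2.659, apex=8.839, x_land=96.176, impact vy=-13.296
  bounce: vy ← 0.88·13.296 = 11.700
Arc 4: start y=0.000, vy=11.700 → t=2.340, apex=6.845, x_land=122.782, impact vy=-11.700
  bounce: vy ← 0.88·11.700 = 10.296
Arc 5: start y=0.000, vy=10.296 → t=2.059, apex=5.301, x_land=146.195, impact vy=-10.296
  bounce: vy ← 0.88·10.296 = 9.061

1 2.778 14.739 31.585
2 3.022 11.414 65.942
3 2.659 8.839 96.176
4 2.340 6.845 122.782
5 2.059 5.301 146.195
final: 146.195 9.061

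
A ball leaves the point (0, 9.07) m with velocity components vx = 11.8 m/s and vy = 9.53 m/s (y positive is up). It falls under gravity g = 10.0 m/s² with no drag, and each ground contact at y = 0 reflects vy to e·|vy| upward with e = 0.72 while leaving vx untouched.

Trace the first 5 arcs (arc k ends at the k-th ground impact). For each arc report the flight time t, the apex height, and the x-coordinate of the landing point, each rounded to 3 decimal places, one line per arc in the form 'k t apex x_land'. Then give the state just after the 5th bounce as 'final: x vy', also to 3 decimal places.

1 2.603 13.611 30.714
2 2.376 7.056 58.750
3 1.711 3.658 78.935
4 1.232 1.896 93.469
5 0.887 0.983 103.933
final: 103.933 3.192

Arc 1: start y=9.070, vy=9.530 → t=2.603, apex=13.611, x_land=30.714, impact vy=-16.499
  bounce: vy ← 0.72·16.499 = 11.879
Arc 2: start y=0.000, vy=11.879 → t=2.376, apex=7.056, x_land=58.750, impact vy=-11.879
  bounce: vy ← 0.72·11.879 = 8.553
Arc 3: start y=0.000, vy=8.553 → t=1.711, apex=3.658, x_land=78.935, impact vy=-8.553
  bounce: vy ← 0.72·8.553 = 6.158
Arc 4: start y=0.000, vy=6.158 → t=1.232, apex=1.896, x_land=93.469, impact vy=-6.158
  bounce: vy ← 0.72·6.158 = 4.434
Arc 5: start y=0.000, vy=4.434 → t=0.887, apex=0.983, x_land=103.933, impact vy=-4.434
  bounce: vy ← 0.72·4.434 = 3.192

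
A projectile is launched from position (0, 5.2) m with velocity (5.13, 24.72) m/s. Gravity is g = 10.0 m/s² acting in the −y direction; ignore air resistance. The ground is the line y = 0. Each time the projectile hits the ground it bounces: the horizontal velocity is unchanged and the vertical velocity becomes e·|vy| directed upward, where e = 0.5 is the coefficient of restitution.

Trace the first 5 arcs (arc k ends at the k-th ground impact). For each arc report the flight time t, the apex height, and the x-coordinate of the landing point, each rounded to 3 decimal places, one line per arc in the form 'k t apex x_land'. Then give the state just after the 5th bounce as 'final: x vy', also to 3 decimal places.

1 5.146 35.754 26.399
2 2.674 8.938 40.118
3 1.337 2.235 46.977
4 0.669 0.559 50.406
5 0.334 0.140 52.121
final: 52.121 0.836

Arc 1: start y=5.200, vy=24.720 → t=5.146, apex=35.754, x_land=26.399, impact vy=-26.741
  bounce: vy ← 0.5·26.741 = 13.370
Arc 2: start y=0.000, vy=13.370 → t=2.674, apex=8.938, x_land=40.118, impact vy=-13.370
  bounce: vy ← 0.5·13.370 = 6.685
Arc 3: start y=0.000, vy=6.685 → t=1.337, apex=2.235, x_land=46.977, impact vy=-6.685
  bounce: vy ← 0.5·6.685 = 3.343
Arc 4: start y=0.000, vy=3.343 → t=0.669, apex=0.559, x_land=50.406, impact vy=-3.343
  bounce: vy ← 0.5·3.343 = 1.671
Arc 5: start y=0.000, vy=1.671 → t=0.334, apex=0.140, x_land=52.121, impact vy=-1.671
  bounce: vy ← 0.5·1.671 = 0.836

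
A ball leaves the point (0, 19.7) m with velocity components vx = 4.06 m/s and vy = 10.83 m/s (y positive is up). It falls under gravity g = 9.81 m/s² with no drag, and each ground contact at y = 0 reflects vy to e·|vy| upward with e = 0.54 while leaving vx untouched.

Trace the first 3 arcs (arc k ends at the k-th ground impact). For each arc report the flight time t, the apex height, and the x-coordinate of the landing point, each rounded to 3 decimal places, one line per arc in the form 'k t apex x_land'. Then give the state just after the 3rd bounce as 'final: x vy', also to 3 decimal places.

Arc 1: start y=19.700, vy=10.830 → t=3.392, apex=25.678, x_land=13.772, impact vy=-22.446
  bounce: vy ← 0.54·22.446 = 12.121
Arc 2: start y=0.000, vy=12.121 → t=2.471, apex=7.488, x_land=23.804, impact vy=-12.121
  bounce: vy ← 0.54·12.121 = 6.545
Arc 3: start y=0.000, vy=6.545 → t=1.334, apex=2.183, x_land=29.222, impact vy=-6.545
  bounce: vy ← 0.54·6.545 = 3.534

1 3.392 25.678 13.772
2 2.471 7.488 23.804
3 1.334 2.183 29.222
final: 29.222 3.534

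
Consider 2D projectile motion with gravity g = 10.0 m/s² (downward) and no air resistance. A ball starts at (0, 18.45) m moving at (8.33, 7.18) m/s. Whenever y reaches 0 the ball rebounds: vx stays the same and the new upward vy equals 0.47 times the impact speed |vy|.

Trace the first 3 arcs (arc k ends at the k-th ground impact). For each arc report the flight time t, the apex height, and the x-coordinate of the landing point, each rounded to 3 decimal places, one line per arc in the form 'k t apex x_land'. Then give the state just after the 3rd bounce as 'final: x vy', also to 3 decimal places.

Arc 1: start y=18.450, vy=7.180 → t=2.769, apex=21.028, x_land=23.064, impact vy=-20.507
  bounce: vy ← 0.47·20.507 = 9.638
Arc 2: start y=0.000, vy=9.638 → t=1.928, apex=4.645, x_land=39.121, impact vy=-9.638
  bounce: vy ← 0.47·9.638 = 4.530
Arc 3: start y=0.000, vy=4.530 → t=0.906, apex=1.026, x_land=46.668, impact vy=-4.530
  bounce: vy ← 0.47·4.530 = 2.129

1 2.769 21.028 23.064
2 1.928 4.645 39.121
3 0.906 1.026 46.668
final: 46.668 2.129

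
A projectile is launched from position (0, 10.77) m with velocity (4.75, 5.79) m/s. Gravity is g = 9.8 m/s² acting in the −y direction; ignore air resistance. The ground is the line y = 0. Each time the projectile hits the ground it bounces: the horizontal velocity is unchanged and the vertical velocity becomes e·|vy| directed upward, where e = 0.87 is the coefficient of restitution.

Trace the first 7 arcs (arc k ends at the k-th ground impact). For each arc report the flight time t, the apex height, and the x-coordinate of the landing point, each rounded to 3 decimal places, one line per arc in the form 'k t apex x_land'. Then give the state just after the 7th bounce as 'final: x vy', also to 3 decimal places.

1 2.187 12.480 10.387
2 2.777 9.446 23.578
3 2.416 7.150 35.053
4 2.102 5.412 45.037
5 1.829 4.096 53.723
6 1.591 3.100 61.280
7 1.384 2.347 67.854
final: 67.854 5.900

Arc 1: start y=10.770, vy=5.790 → t=2.187, apex=12.480, x_land=10.387, impact vy=-15.640
  bounce: vy ← 0.87·15.640 = 13.607
Arc 2: start y=0.000, vy=13.607 → t=2.777, apex=9.446, x_land=23.578, impact vy=-13.607
  bounce: vy ← 0.87·13.607 = 11.838
Arc 3: start y=0.000, vy=11.838 → t=2.416, apex=7.150, x_land=35.053, impact vy=-11.838
  bounce: vy ← 0.87·11.838 = 10.299
Arc 4: start y=0.000, vy=10.299 → t=2.102, apex=5.412, x_land=45.037, impact vy=-10.299
  bounce: vy ← 0.87·10.299 = 8.960
Arc 5: start y=0.000, vy=8.960 → t=1.829, apex=4.096, x_land=53.723, impact vy=-8.960
  bounce: vy ← 0.87·8.960 = 7.795
Arc 6: start y=0.000, vy=7.795 → t=1.591, apex=3.100, x_land=61.280, impact vy=-7.795
  bounce: vy ← 0.87·7.795 = 6.782
Arc 7: start y=0.000, vy=6.782 → t=1.384, apex=2.347, x_land=67.854, impact vy=-6.782
  bounce: vy ← 0.87·6.782 = 5.900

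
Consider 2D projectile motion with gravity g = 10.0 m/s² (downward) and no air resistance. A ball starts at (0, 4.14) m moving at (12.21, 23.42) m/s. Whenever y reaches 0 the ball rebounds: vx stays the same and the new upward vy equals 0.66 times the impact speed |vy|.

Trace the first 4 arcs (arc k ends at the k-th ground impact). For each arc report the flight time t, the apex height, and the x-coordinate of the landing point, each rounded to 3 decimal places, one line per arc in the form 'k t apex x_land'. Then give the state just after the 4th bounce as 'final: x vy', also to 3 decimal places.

1 4.855 31.565 59.274
2 3.317 13.750 99.770
3 2.189 5.989 126.497
4 1.445 2.609 144.136
final: 144.136 4.768

Arc 1: start y=4.140, vy=23.420 → t=4.855, apex=31.565, x_land=59.274, impact vy=-25.126
  bounce: vy ← 0.66·25.126 = 16.583
Arc 2: start y=0.000, vy=16.583 → t=3.317, apex=13.750, x_land=99.770, impact vy=-16.583
  bounce: vy ← 0.66·16.583 = 10.945
Arc 3: start y=0.000, vy=10.945 → t=2.189, apex=5.989, x_land=126.497, impact vy=-10.945
  bounce: vy ← 0.66·10.945 = 7.224
Arc 4: start y=0.000, vy=7.224 → t=1.445, apex=2.609, x_land=144.136, impact vy=-7.224
  bounce: vy ← 0.66·7.224 = 4.768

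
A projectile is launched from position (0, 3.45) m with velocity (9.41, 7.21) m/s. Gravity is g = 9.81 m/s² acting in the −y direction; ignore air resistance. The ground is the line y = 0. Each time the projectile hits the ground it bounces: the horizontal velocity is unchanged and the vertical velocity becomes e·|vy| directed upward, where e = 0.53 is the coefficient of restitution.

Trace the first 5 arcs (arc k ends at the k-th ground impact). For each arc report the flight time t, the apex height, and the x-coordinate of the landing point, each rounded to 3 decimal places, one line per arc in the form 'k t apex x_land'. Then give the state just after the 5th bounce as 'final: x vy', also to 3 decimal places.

Arc 1: start y=3.450, vy=7.210 → t=1.850, apex=6.100, x_land=17.409, impact vy=-10.940
  bounce: vy ← 0.53·10.940 = 5.798
Arc 2: start y=0.000, vy=5.798 → t=1.182, apex=1.713, x_land=28.533, impact vy=-5.798
  bounce: vy ← 0.53·5.798 = 3.073
Arc 3: start y=0.000, vy=3.073 → t=0.626, apex=0.481, x_land=34.428, impact vy=-3.073
  bounce: vy ← 0.53·3.073 = 1.629
Arc 4: start y=0.000, vy=1.629 → t=0.332, apex=0.135, x_land=37.552, impact vy=-1.629
  bounce: vy ← 0.53·1.629 = 0.863
Arc 5: start y=0.000, vy=0.863 → t=0.176, apex=0.038, x_land=39.208, impact vy=-0.863
  bounce: vy ← 0.53·0.863 = 0.457

1 1.850 6.100 17.409
2 1.182 1.713 28.533
3 0.626 0.481 34.428
4 0.332 0.135 37.552
5 0.176 0.038 39.208
final: 39.208 0.457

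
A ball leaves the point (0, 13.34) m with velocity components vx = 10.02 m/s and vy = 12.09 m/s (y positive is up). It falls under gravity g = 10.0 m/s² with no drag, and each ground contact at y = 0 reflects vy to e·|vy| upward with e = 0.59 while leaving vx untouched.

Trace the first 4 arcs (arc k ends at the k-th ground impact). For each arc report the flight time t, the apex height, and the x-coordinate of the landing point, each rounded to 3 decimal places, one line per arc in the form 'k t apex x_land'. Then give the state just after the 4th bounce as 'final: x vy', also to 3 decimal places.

Arc 1: start y=13.340, vy=12.090 → t=3.241, apex=20.648, x_land=32.476, impact vy=-20.322
  bounce: vy ← 0.59·20.322 = 11.990
Arc 2: start y=0.000, vy=11.990 → t=2.398, apex=7.188, x_land=56.504, impact vy=-11.990
  bounce: vy ← 0.59·11.990 = 7.074
Arc 3: start y=0.000, vy=7.074 → t=1.415, apex=2.502, x_land=70.680, impact vy=-7.074
  bounce: vy ← 0.59·7.074 = 4.174
Arc 4: start y=0.000, vy=4.174 → t=0.835, apex=0.871, x_land=79.044, impact vy=-4.174
  bounce: vy ← 0.59·4.174 = 2.462

1 3.241 20.648 32.476
2 2.398 7.188 56.504
3 1.415 2.502 70.680
4 0.835 0.871 79.044
final: 79.044 2.462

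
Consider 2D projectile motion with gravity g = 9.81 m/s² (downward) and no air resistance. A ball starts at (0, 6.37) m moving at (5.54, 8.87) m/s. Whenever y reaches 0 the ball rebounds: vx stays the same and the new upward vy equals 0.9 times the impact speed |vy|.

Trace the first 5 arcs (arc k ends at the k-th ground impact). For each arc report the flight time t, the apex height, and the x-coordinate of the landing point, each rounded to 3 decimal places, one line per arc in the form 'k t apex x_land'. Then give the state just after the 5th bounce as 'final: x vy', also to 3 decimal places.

Arc 1: start y=6.370, vy=8.870 → t=2.359, apex=10.380, x_land=13.068, impact vy=-14.271
  bounce: vy ← 0.9·14.271 = 12.844
Arc 2: start y=0.000, vy=12.844 → t=2.618, apex=8.408, x_land=27.575, impact vy=-12.844
  bounce: vy ← 0.9·12.844 = 11.559
Arc 3: start y=0.000, vy=11.559 → t=2.357, apex=6.810, x_land=40.631, impact vy=-11.559
  bounce: vy ← 0.9·11.559 = 10.403
Arc 4: start y=0.000, vy=10.403 → t=2.121, apex=5.516, x_land=52.381, impact vy=-10.403
  bounce: vy ← 0.9·10.403 = 9.363
Arc 5: start y=0.000, vy=9.363 → t=1.909, apex=4.468, x_land=62.956, impact vy=-9.363
  bounce: vy ← 0.9·9.363 = 8.427

1 2.359 10.380 13.068
2 2.618 8.408 27.575
3 2.357 6.810 40.631
4 2.121 5.516 52.381
5 1.909 4.468 62.956
final: 62.956 8.427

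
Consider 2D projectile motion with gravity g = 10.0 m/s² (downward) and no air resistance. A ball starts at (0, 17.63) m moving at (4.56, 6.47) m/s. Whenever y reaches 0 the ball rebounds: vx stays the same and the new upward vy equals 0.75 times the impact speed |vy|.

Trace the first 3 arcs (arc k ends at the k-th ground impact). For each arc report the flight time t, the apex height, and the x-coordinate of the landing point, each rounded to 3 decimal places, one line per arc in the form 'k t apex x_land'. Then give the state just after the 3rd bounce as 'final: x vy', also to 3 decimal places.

1 2.633 19.723 12.007
2 2.979 11.094 25.592
3 2.234 6.240 35.781
final: 35.781 8.379

Arc 1: start y=17.630, vy=6.470 → t=2.633, apex=19.723, x_land=12.007, impact vy=-19.861
  bounce: vy ← 0.75·19.861 = 14.896
Arc 2: start y=0.000, vy=14.896 → t=2.979, apex=11.094, x_land=25.592, impact vy=-14.896
  bounce: vy ← 0.75·14.896 = 11.172
Arc 3: start y=0.000, vy=11.172 → t=2.234, apex=6.240, x_land=35.781, impact vy=-11.172
  bounce: vy ← 0.75·11.172 = 8.379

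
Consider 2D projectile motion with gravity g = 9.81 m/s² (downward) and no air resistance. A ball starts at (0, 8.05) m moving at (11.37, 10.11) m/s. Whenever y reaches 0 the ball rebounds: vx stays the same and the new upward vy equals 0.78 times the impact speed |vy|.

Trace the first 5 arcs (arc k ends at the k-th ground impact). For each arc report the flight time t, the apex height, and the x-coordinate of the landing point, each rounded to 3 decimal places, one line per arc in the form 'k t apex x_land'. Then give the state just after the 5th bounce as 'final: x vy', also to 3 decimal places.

Arc 1: start y=8.050, vy=10.110 → t=2.675, apex=13.260, x_land=30.412, impact vy=-16.129
  bounce: vy ← 0.78·16.129 = 12.581
Arc 2: start y=0.000, vy=12.581 → t=2.565, apex=8.067, x_land=59.575, impact vy=-12.581
  bounce: vy ← 0.78·12.581 = 9.813
Arc 3: start y=0.000, vy=9.813 → t=2.001, apex=4.908, x_land=82.322, impact vy=-9.813
  bounce: vy ← 0.78·9.813 = 7.654
Arc 4: start y=0.000, vy=7.654 → t=1.560, apex=2.986, x_land=100.065, impact vy=-7.654
  bounce: vy ← 0.78·7.654 = 5.970
Arc 5: start y=0.000, vy=5.970 → t=1.217, apex=1.817, x_land=113.904, impact vy=-5.970
  bounce: vy ← 0.78·5.970 = 4.657

1 2.675 13.260 30.412
2 2.565 8.067 59.575
3 2.001 4.908 82.322
4 1.560 2.986 100.065
5 1.217 1.817 113.904
final: 113.904 4.657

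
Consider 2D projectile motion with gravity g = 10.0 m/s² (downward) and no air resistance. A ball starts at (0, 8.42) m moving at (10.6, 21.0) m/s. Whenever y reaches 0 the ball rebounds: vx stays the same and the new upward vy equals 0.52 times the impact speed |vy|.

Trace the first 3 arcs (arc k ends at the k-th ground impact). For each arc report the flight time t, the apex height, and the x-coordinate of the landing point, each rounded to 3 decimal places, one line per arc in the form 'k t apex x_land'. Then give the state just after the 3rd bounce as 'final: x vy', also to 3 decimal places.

Arc 1: start y=8.420, vy=21.000 → t=4.569, apex=30.470, x_land=48.427, impact vy=-24.686
  bounce: vy ← 0.52·24.686 = 12.837
Arc 2: start y=0.000, vy=12.837 → t=2.567, apex=8.239, x_land=75.641, impact vy=-12.837
  bounce: vy ← 0.52·12.837 = 6.675
Arc 3: start y=0.000, vy=6.675 → t=1.335, apex=2.228, x_land=89.792, impact vy=-6.675
  bounce: vy ← 0.52·6.675 = 3.471

1 4.569 30.470 48.427
2 2.567 8.239 75.641
3 1.335 2.228 89.792
final: 89.792 3.471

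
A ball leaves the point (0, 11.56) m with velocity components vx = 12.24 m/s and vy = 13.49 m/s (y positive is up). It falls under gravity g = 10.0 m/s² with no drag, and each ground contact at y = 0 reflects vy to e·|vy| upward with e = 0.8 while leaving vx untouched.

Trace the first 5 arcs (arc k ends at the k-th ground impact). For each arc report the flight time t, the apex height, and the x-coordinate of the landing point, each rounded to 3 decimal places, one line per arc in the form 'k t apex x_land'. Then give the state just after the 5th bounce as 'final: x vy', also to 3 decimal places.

1 3.382 20.659 41.392
2 3.252 13.222 81.200
3 2.602 8.462 113.046
4 2.081 5.416 138.523
5 1.665 3.466 158.905
final: 158.905 6.661

Arc 1: start y=11.560, vy=13.490 → t=3.382, apex=20.659, x_land=41.392, impact vy=-20.327
  bounce: vy ← 0.8·20.327 = 16.261
Arc 2: start y=0.000, vy=16.261 → t=3.252, apex=13.222, x_land=81.200, impact vy=-16.261
  bounce: vy ← 0.8·16.261 = 13.009
Arc 3: start y=0.000, vy=13.009 → t=2.602, apex=8.462, x_land=113.046, impact vy=-13.009
  bounce: vy ← 0.8·13.009 = 10.407
Arc 4: start y=0.000, vy=10.407 → t=2.081, apex=5.416, x_land=138.523, impact vy=-10.407
  bounce: vy ← 0.8·10.407 = 8.326
Arc 5: start y=0.000, vy=8.326 → t=1.665, apex=3.466, x_land=158.905, impact vy=-8.326
  bounce: vy ← 0.8·8.326 = 6.661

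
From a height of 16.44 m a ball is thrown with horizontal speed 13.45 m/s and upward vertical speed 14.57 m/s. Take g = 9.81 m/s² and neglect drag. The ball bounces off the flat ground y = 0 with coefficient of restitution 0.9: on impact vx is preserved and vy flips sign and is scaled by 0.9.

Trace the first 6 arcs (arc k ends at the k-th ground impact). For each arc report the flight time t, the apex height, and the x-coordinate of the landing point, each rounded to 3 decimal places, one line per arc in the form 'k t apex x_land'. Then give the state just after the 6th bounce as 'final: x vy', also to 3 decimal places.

1 3.843 27.260 51.684
2 4.243 22.080 108.758
3 3.819 17.885 160.124
4 3.437 14.487 206.354
5 3.093 11.734 247.961
6 2.784 9.505 285.407
final: 285.407 12.290

Arc 1: start y=16.440, vy=14.570 → t=3.843, apex=27.260, x_land=51.684, impact vy=-23.127
  bounce: vy ← 0.9·23.127 = 20.814
Arc 2: start y=0.000, vy=20.814 → t=4.243, apex=22.080, x_land=108.758, impact vy=-20.814
  bounce: vy ← 0.9·20.814 = 18.733
Arc 3: start y=0.000, vy=18.733 → t=3.819, apex=17.885, x_land=160.124, impact vy=-18.733
  bounce: vy ← 0.9·18.733 = 16.859
Arc 4: start y=0.000, vy=16.859 → t=3.437, apex=14.487, x_land=206.354, impact vy=-16.859
  bounce: vy ← 0.9·16.859 = 15.173
Arc 5: start y=0.000, vy=15.173 → t=3.093, apex=11.734, x_land=247.961, impact vy=-15.173
  bounce: vy ← 0.9·15.173 = 13.656
Arc 6: start y=0.000, vy=13.656 → t=2.784, apex=9.505, x_land=285.407, impact vy=-13.656
  bounce: vy ← 0.9·13.656 = 12.290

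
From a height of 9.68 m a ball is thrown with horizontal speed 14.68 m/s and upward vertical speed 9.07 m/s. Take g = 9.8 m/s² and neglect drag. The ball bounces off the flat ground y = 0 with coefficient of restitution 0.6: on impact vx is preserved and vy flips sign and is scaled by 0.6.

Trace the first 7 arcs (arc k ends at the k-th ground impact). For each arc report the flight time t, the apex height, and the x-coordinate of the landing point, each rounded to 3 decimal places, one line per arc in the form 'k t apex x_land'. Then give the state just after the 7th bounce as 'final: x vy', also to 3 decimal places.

Arc 1: start y=9.680, vy=9.070 → t=2.608, apex=13.877, x_land=38.291, impact vy=-16.492
  bounce: vy ← 0.6·16.492 = 9.895
Arc 2: start y=0.000, vy=9.895 → t=2.019, apex=4.996, x_land=67.937, impact vy=-9.895
  bounce: vy ← 0.6·9.895 = 5.937
Arc 3: start y=0.000, vy=5.937 → t=1.212, apex=1.798, x_land=85.724, impact vy=-5.937
  bounce: vy ← 0.6·5.937 = 3.562
Arc 4: start y=0.000, vy=3.562 → t=0.727, apex=0.647, x_land=96.396, impact vy=-3.562
  bounce: vy ← 0.6·3.562 = 2.137
Arc 5: start y=0.000, vy=2.137 → t=0.436, apex=0.233, x_land=102.800, impact vy=-2.137
  bounce: vy ← 0.6·2.137 = 1.282
Arc 6: start y=0.000, vy=1.282 → t=0.262, apex=0.084, x_land=106.642, impact vy=-1.282
  bounce: vy ← 0.6·1.282 = 0.769
Arc 7: start y=0.000, vy=0.769 → t=0.157, apex=0.030, x_land=108.947, impact vy=-0.769
  bounce: vy ← 0.6·0.769 = 0.462

1 2.608 13.877 38.291
2 2.019 4.996 67.937
3 1.212 1.798 85.724
4 0.727 0.647 96.396
5 0.436 0.233 102.800
6 0.262 0.084 106.642
7 0.157 0.030 108.947
final: 108.947 0.462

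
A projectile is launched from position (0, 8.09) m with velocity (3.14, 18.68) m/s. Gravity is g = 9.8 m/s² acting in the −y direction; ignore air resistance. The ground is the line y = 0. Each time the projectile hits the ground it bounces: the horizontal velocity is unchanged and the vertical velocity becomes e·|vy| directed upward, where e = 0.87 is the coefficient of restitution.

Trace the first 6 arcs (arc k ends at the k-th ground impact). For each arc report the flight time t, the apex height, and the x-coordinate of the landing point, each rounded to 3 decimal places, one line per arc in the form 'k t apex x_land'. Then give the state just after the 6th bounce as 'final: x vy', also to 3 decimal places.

1 4.205 25.893 13.203
2 4.000 19.599 25.763
3 3.480 14.834 36.690
4 3.027 11.228 46.196
5 2.634 8.498 54.466
6 2.292 6.432 61.662
final: 61.662 9.769

Arc 1: start y=8.090, vy=18.680 → t=4.205, apex=25.893, x_land=13.203, impact vy=-22.528
  bounce: vy ← 0.87·22.528 = 19.599
Arc 2: start y=0.000, vy=19.599 → t=4.000, apex=19.599, x_land=25.763, impact vy=-19.599
  bounce: vy ← 0.87·19.599 = 17.051
Arc 3: start y=0.000, vy=17.051 → t=3.480, apex=14.834, x_land=36.690, impact vy=-17.051
  bounce: vy ← 0.87·17.051 = 14.835
Arc 4: start y=0.000, vy=14.835 → t=3.027, apex=11.228, x_land=46.196, impact vy=-14.835
  bounce: vy ← 0.87·14.835 = 12.906
Arc 5: start y=0.000, vy=12.906 → t=2.634, apex=8.498, x_land=54.466, impact vy=-12.906
  bounce: vy ← 0.87·12.906 = 11.228
Arc 6: start y=0.000, vy=11.228 → t=2.292, apex=6.432, x_land=61.662, impact vy=-11.228
  bounce: vy ← 0.87·11.228 = 9.769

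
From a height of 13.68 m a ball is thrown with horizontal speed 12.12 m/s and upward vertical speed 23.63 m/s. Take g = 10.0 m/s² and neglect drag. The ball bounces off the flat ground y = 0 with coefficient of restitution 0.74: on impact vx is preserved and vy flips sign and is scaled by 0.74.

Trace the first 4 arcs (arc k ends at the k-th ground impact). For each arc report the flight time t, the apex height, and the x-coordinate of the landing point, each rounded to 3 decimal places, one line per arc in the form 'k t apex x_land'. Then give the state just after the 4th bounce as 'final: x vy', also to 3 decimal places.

1 5.247 41.599 63.598
2 4.269 22.780 115.338
3 3.159 12.474 153.625
4 2.338 6.831 181.957
final: 181.957 8.649

Arc 1: start y=13.680, vy=23.630 → t=5.247, apex=41.599, x_land=63.598, impact vy=-28.844
  bounce: vy ← 0.74·28.844 = 21.345
Arc 2: start y=0.000, vy=21.345 → t=4.269, apex=22.780, x_land=115.338, impact vy=-21.345
  bounce: vy ← 0.74·21.345 = 15.795
Arc 3: start y=0.000, vy=15.795 → t=3.159, apex=12.474, x_land=153.625, impact vy=-15.795
  bounce: vy ← 0.74·15.795 = 11.688
Arc 4: start y=0.000, vy=11.688 → t=2.338, apex=6.831, x_land=181.957, impact vy=-11.688
  bounce: vy ← 0.74·11.688 = 8.649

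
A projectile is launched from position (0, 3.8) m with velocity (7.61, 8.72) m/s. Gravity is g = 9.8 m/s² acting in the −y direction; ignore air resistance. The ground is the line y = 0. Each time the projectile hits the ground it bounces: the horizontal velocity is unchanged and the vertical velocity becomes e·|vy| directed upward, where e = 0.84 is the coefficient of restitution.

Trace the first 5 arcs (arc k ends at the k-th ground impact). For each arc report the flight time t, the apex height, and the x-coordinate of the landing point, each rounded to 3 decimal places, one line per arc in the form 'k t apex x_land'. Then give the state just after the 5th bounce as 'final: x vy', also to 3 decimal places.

Arc 1: start y=3.800, vy=8.720 → t=2.142, apex=7.680, x_land=16.298, impact vy=-12.269
  bounce: vy ← 0.84·12.269 = 10.306
Arc 2: start y=0.000, vy=10.306 → t=2.103, apex=5.419, x_land=32.304, impact vy=-10.306
  bounce: vy ← 0.84·10.306 = 8.657
Arc 3: start y=0.000, vy=8.657 → t=1.767, apex=3.823, x_land=45.748, impact vy=-8.657
  bounce: vy ← 0.84·8.657 = 7.272
Arc 4: start y=0.000, vy=7.272 → t=1.484, apex=2.698, x_land=57.041, impact vy=-7.272
  bounce: vy ← 0.84·7.272 = 6.108
Arc 5: start y=0.000, vy=6.108 → t=1.247, apex=1.904, x_land=66.528, impact vy=-6.108
  bounce: vy ← 0.84·6.108 = 5.131

1 2.142 7.680 16.298
2 2.103 5.419 32.304
3 1.767 3.823 45.748
4 1.484 2.698 57.041
5 1.247 1.904 66.528
final: 66.528 5.131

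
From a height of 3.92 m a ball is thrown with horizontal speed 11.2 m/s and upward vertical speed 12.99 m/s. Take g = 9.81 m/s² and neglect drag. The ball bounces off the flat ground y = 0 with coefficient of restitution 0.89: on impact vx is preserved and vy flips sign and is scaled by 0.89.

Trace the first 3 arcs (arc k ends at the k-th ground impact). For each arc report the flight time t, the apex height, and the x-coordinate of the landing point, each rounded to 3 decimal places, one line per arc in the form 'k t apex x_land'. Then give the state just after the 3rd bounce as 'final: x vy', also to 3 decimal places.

1 2.922 12.520 32.725
2 2.844 9.917 64.576
3 2.531 7.856 92.924
final: 92.924 11.049

Arc 1: start y=3.920, vy=12.990 → t=2.922, apex=12.520, x_land=32.725, impact vy=-15.673
  bounce: vy ← 0.89·15.673 = 13.949
Arc 2: start y=0.000, vy=13.949 → t=2.844, apex=9.917, x_land=64.576, impact vy=-13.949
  bounce: vy ← 0.89·13.949 = 12.415
Arc 3: start y=0.000, vy=12.415 → t=2.531, apex=7.856, x_land=92.924, impact vy=-12.415
  bounce: vy ← 0.89·12.415 = 11.049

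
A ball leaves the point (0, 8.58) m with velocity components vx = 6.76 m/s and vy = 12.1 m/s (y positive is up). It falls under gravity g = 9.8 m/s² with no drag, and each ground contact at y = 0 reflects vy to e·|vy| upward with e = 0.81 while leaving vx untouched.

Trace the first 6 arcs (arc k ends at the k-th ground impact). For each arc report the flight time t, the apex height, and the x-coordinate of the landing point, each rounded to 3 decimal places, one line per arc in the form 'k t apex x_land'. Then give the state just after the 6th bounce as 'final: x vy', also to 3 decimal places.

Arc 1: start y=8.580, vy=12.100 → t=3.045, apex=16.050, x_land=20.581, impact vy=-17.736
  bounce: vy ← 0.81·17.736 = 14.366
Arc 2: start y=0.000, vy=14.366 → t=2.932, apex=10.530, x_land=40.401, impact vy=-14.366
  bounce: vy ← 0.81·14.366 = 11.637
Arc 3: start y=0.000, vy=11.637 → t=2.375, apex=6.909, x_land=56.455, impact vy=-11.637
  bounce: vy ← 0.81·11.637 = 9.426
Arc 4: start y=0.000, vy=9.426 → t=1.924, apex=4.533, x_land=69.459, impact vy=-9.426
  bounce: vy ← 0.81·9.426 = 7.635
Arc 5: start y=0.000, vy=7.635 → t=1.558, apex=2.974, x_land=79.992, impact vy=-7.635
  bounce: vy ← 0.81·7.635 = 6.184
Arc 6: start y=0.000, vy=6.184 → t=1.262, apex=1.951, x_land=88.524, impact vy=-6.184
  bounce: vy ← 0.81·6.184 = 5.009

1 3.045 16.050 20.581
2 2.932 10.530 40.401
3 2.375 6.909 56.455
4 1.924 4.533 69.459
5 1.558 2.974 79.992
6 1.262 1.951 88.524
final: 88.524 5.009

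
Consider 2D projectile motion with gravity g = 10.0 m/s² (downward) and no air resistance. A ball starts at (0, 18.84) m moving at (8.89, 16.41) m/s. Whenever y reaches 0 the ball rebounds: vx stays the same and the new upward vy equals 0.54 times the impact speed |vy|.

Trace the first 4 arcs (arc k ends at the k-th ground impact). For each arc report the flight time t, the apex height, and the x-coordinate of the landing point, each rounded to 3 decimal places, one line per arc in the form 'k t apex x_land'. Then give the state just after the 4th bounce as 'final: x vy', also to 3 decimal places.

1 4.183 32.304 37.185
2 2.745 9.420 61.590
3 1.482 2.747 74.768
4 0.800 0.801 81.885
final: 81.885 2.161

Arc 1: start y=18.840, vy=16.410 → t=4.183, apex=32.304, x_land=37.185, impact vy=-25.418
  bounce: vy ← 0.54·25.418 = 13.726
Arc 2: start y=0.000, vy=13.726 → t=2.745, apex=9.420, x_land=61.590, impact vy=-13.726
  bounce: vy ← 0.54·13.726 = 7.412
Arc 3: start y=0.000, vy=7.412 → t=1.482, apex=2.747, x_land=74.768, impact vy=-7.412
  bounce: vy ← 0.54·7.412 = 4.002
Arc 4: start y=0.000, vy=4.002 → t=0.800, apex=0.801, x_land=81.885, impact vy=-4.002
  bounce: vy ← 0.54·4.002 = 2.161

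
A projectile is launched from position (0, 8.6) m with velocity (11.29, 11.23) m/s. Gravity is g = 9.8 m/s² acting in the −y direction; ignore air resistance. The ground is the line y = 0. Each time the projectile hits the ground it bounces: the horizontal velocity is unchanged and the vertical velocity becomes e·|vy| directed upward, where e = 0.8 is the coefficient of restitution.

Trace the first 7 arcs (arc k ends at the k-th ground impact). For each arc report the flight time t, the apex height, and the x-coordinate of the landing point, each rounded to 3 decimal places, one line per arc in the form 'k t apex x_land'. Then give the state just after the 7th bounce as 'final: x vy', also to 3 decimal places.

1 2.898 15.034 32.713
2 2.803 9.622 64.355
3 2.242 6.158 89.668
4 1.794 3.941 109.919
5 1.435 2.522 126.119
6 1.148 1.614 139.080
7 0.918 1.033 149.448
final: 149.448 3.600

Arc 1: start y=8.600, vy=11.230 → t=2.898, apex=15.034, x_land=32.713, impact vy=-17.166
  bounce: vy ← 0.8·17.166 = 13.733
Arc 2: start y=0.000, vy=13.733 → t=2.803, apex=9.622, x_land=64.355, impact vy=-13.733
  bounce: vy ← 0.8·13.733 = 10.986
Arc 3: start y=0.000, vy=10.986 → t=2.242, apex=6.158, x_land=89.668, impact vy=-10.986
  bounce: vy ← 0.8·10.986 = 8.789
Arc 4: start y=0.000, vy=8.789 → t=1.794, apex=3.941, x_land=109.919, impact vy=-8.789
  bounce: vy ← 0.8·8.789 = 7.031
Arc 5: start y=0.000, vy=7.031 → t=1.435, apex=2.522, x_land=126.119, impact vy=-7.031
  bounce: vy ← 0.8·7.031 = 5.625
Arc 6: start y=0.000, vy=5.625 → t=1.148, apex=1.614, x_land=139.080, impact vy=-5.625
  bounce: vy ← 0.8·5.625 = 4.500
Arc 7: start y=0.000, vy=4.500 → t=0.918, apex=1.033, x_land=149.448, impact vy=-4.500
  bounce: vy ← 0.8·4.500 = 3.600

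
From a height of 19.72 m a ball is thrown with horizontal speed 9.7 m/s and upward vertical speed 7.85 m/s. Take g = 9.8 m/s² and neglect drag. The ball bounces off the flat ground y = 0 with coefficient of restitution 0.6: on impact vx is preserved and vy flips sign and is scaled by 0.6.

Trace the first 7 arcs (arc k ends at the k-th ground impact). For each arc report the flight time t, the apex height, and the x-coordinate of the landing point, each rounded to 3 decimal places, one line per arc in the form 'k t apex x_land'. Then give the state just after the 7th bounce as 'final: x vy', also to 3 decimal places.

1 2.961 22.864 28.723
2 2.592 8.231 53.867
3 1.555 2.963 68.953
4 0.933 1.067 78.005
5 0.560 0.384 83.436
6 0.336 0.138 86.695
7 0.202 0.050 88.650
final: 88.650 0.593

Arc 1: start y=19.720, vy=7.850 → t=2.961, apex=22.864, x_land=28.723, impact vy=-21.169
  bounce: vy ← 0.6·21.169 = 12.702
Arc 2: start y=0.000, vy=12.702 → t=2.592, apex=8.231, x_land=53.867, impact vy=-12.702
  bounce: vy ← 0.6·12.702 = 7.621
Arc 3: start y=0.000, vy=7.621 → t=1.555, apex=2.963, x_land=68.953, impact vy=-7.621
  bounce: vy ← 0.6·7.621 = 4.573
Arc 4: start y=0.000, vy=4.573 → t=0.933, apex=1.067, x_land=78.005, impact vy=-4.573
  bounce: vy ← 0.6·4.573 = 2.744
Arc 5: start y=0.000, vy=2.744 → t=0.560, apex=0.384, x_land=83.436, impact vy=-2.744
  bounce: vy ← 0.6·2.744 = 1.646
Arc 6: start y=0.000, vy=1.646 → t=0.336, apex=0.138, x_land=86.695, impact vy=-1.646
  bounce: vy ← 0.6·1.646 = 0.988
Arc 7: start y=0.000, vy=0.988 → t=0.202, apex=0.050, x_land=88.650, impact vy=-0.988
  bounce: vy ← 0.6·0.988 = 0.593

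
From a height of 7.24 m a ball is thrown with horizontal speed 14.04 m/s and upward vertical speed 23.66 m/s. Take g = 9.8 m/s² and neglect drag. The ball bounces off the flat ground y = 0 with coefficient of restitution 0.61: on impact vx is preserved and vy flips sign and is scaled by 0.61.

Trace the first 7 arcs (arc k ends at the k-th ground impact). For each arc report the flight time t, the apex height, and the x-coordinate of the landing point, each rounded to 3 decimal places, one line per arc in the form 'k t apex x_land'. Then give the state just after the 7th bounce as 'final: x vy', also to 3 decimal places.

Arc 1: start y=7.240, vy=23.660 → t=5.117, apex=35.801, x_land=71.847, impact vy=-26.490
  bounce: vy ← 0.61·26.490 = 16.159
Arc 2: start y=0.000, vy=16.159 → t=3.298, apex=13.322, x_land=118.147, impact vy=-16.159
  bounce: vy ← 0.61·16.159 = 9.857
Arc 3: start y=0.000, vy=9.857 → t=2.012, apex=4.957, x_land=146.389, impact vy=-9.857
  bounce: vy ← 0.61·9.857 = 6.013
Arc 4: start y=0.000, vy=6.013 → t=1.227, apex=1.844, x_land=163.617, impact vy=-6.013
  bounce: vy ← 0.61·6.013 = 3.668
Arc 5: start y=0.000, vy=3.668 → t=0.749, apex=0.686, x_land=174.126, impact vy=-3.668
  bounce: vy ← 0.61·3.668 = 2.237
Arc 6: start y=0.000, vy=2.237 → t=0.457, apex=0.255, x_land=180.537, impact vy=-2.237
  bounce: vy ← 0.61·2.237 = 1.365
Arc 7: start y=0.000, vy=1.365 → t=0.279, apex=0.095, x_land=184.447, impact vy=-1.365
  bounce: vy ← 0.61·1.365 = 0.833

1 5.117 35.801 71.847
2 3.298 13.322 118.147
3 2.012 4.957 146.389
4 1.227 1.844 163.617
5 0.749 0.686 174.126
6 0.457 0.255 180.537
7 0.279 0.095 184.447
final: 184.447 0.833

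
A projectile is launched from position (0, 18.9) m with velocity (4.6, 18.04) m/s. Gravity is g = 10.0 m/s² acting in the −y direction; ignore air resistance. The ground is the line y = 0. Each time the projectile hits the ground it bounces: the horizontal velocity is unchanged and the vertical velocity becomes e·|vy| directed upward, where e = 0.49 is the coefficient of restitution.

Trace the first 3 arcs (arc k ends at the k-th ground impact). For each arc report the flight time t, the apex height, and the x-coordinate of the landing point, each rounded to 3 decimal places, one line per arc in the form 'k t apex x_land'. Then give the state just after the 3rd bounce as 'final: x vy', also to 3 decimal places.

Arc 1: start y=18.900, vy=18.040 → t=4.456, apex=35.172, x_land=20.499, impact vy=-26.522
  bounce: vy ← 0.49·26.522 = 12.996
Arc 2: start y=0.000, vy=12.996 → t=2.599, apex=8.445, x_land=32.455, impact vy=-12.996
  bounce: vy ← 0.49·12.996 = 6.368
Arc 3: start y=0.000, vy=6.368 → t=1.274, apex=2.028, x_land=38.314, impact vy=-6.368
  bounce: vy ← 0.49·6.368 = 3.120

1 4.456 35.172 20.499
2 2.599 8.445 32.455
3 1.274 2.028 38.314
final: 38.314 3.120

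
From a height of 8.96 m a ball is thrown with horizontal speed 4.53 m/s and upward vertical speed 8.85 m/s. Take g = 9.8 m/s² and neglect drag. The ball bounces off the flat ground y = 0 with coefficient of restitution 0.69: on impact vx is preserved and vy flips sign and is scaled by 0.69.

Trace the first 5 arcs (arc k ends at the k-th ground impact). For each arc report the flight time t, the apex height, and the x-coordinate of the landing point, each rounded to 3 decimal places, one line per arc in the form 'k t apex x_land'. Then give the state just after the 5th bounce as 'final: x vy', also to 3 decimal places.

Arc 1: start y=8.960, vy=8.850 → t=2.529, apex=12.956, x_land=11.457, impact vy=-15.935
  bounce: vy ← 0.69·15.935 = 10.995
Arc 2: start y=0.000, vy=10.995 → t=2.244, apex=6.168, x_land=21.622, impact vy=-10.995
  bounce: vy ← 0.69·10.995 = 7.587
Arc 3: start y=0.000, vy=7.587 → t=1.548, apex=2.937, x_land=28.636, impact vy=-7.587
  bounce: vy ← 0.69·7.587 = 5.235
Arc 4: start y=0.000, vy=5.235 → t=1.068, apex=1.398, x_land=33.476, impact vy=-5.235
  bounce: vy ← 0.69·5.235 = 3.612
Arc 5: start y=0.000, vy=3.612 → t=0.737, apex=0.666, x_land=36.815, impact vy=-3.612
  bounce: vy ← 0.69·3.612 = 2.492

1 2.529 12.956 11.457
2 2.244 6.168 21.622
3 1.548 2.937 28.636
4 1.068 1.398 33.476
5 0.737 0.666 36.815
final: 36.815 2.492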